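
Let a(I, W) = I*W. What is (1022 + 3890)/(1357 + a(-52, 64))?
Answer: -4912/1971 ≈ -2.4921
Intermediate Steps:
(1022 + 3890)/(1357 + a(-52, 64)) = (1022 + 3890)/(1357 - 52*64) = 4912/(1357 - 3328) = 4912/(-1971) = 4912*(-1/1971) = -4912/1971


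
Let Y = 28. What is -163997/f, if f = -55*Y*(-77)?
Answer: -163997/118580 ≈ -1.3830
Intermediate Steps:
f = 118580 (f = -55*28*(-77) = -1540*(-77) = 118580)
-163997/f = -163997/118580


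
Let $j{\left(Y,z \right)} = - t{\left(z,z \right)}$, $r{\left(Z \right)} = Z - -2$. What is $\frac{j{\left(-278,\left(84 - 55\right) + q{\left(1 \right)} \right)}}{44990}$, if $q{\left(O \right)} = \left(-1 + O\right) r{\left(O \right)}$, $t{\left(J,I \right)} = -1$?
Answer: $\frac{1}{44990} \approx 2.2227 \cdot 10^{-5}$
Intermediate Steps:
$r{\left(Z \right)} = 2 + Z$ ($r{\left(Z \right)} = Z + 2 = 2 + Z$)
$q{\left(O \right)} = \left(-1 + O\right) \left(2 + O\right)$
$j{\left(Y,z \right)} = 1$ ($j{\left(Y,z \right)} = \left(-1\right) \left(-1\right) = 1$)
$\frac{j{\left(-278,\left(84 - 55\right) + q{\left(1 \right)} \right)}}{44990} = 1 \cdot \frac{1}{44990} = \frac{1}{44990}$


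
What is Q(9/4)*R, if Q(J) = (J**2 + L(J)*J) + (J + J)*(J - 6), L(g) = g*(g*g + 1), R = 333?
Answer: 1609389/256 ≈ 6286.7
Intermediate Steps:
L(g) = g*(1 + g**2) (L(g) = g*(g**2 + 1) = g*(1 + g**2))
Q(J) = J**2 + J*(J + J**3) + 2*J*(-6 + J) (Q(J) = (J**2 + (J + J**3)*J) + (J + J)*(J - 6) = (J**2 + J*(J + J**3)) + (2*J)*(-6 + J) = (J**2 + J*(J + J**3)) + 2*J*(-6 + J) = J**2 + J*(J + J**3) + 2*J*(-6 + J))
Q(9/4)*R = ((9/4)*(-12 + (9/4)**3 + 4*(9/4)))*333 = ((9*(1/4))*(-12 + (9*(1/4))**3 + 4*(9*(1/4))))*333 = (9*(-12 + (9/4)**3 + 4*(9/4))/4)*333 = (9*(-12 + 729/64 + 9)/4)*333 = ((9/4)*(537/64))*333 = (4833/256)*333 = 1609389/256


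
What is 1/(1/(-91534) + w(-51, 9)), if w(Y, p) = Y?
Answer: -91534/4668235 ≈ -0.019608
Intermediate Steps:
1/(1/(-91534) + w(-51, 9)) = 1/(1/(-91534) - 51) = 1/(-1/91534 - 51) = 1/(-4668235/91534) = -91534/4668235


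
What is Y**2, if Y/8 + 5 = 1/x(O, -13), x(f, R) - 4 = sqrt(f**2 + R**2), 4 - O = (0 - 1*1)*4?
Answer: 75913856/47089 - 139392*sqrt(233)/47089 ≈ 1567.0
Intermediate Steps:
O = 8 (O = 4 - (0 - 1*1)*4 = 4 - (0 - 1)*4 = 4 - (-1)*4 = 4 - 1*(-4) = 4 + 4 = 8)
x(f, R) = 4 + sqrt(R**2 + f**2) (x(f, R) = 4 + sqrt(f**2 + R**2) = 4 + sqrt(R**2 + f**2))
Y = -40 + 8/(4 + sqrt(233)) (Y = -40 + 8/(4 + sqrt((-13)**2 + 8**2)) = -40 + 8/(4 + sqrt(169 + 64)) = -40 + 8/(4 + sqrt(233)) ≈ -39.585)
Y**2 = (-8712/217 + 8*sqrt(233)/217)**2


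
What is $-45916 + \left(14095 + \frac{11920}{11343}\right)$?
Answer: $- \frac{360933683}{11343} \approx -31820.0$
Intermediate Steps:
$-45916 + \left(14095 + \frac{11920}{11343}\right) = -45916 + \frac{159891505}{11343} = - \frac{360933683}{11343}$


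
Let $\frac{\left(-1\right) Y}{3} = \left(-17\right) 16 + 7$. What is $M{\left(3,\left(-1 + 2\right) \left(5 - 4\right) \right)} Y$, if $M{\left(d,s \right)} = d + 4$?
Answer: $5565$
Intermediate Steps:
$Y = 795$ ($Y = - 3 \left(\left(-17\right) 16 + 7\right) = - 3 \left(-272 + 7\right) = \left(-3\right) \left(-265\right) = 795$)
$M{\left(d,s \right)} = 4 + d$
$M{\left(3,\left(-1 + 2\right) \left(5 - 4\right) \right)} Y = \left(4 + 3\right) 795 = 7 \cdot 795 = 5565$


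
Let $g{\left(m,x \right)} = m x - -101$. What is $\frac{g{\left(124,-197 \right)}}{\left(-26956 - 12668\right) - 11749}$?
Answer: $\frac{24327}{51373} \approx 0.47354$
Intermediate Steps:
$g{\left(m,x \right)} = 101 + m x$ ($g{\left(m,x \right)} = m x + 101 = 101 + m x$)
$\frac{g{\left(124,-197 \right)}}{\left(-26956 - 12668\right) - 11749} = \frac{101 + 124 \left(-197\right)}{\left(-26956 - 12668\right) - 11749} = \frac{101 - 24428}{-39624 - 11749} = - \frac{24327}{-51373} = \left(-24327\right) \left(- \frac{1}{51373}\right) = \frac{24327}{51373}$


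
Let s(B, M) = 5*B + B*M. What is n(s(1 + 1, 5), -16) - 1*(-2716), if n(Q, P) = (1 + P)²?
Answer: 2941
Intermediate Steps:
n(s(1 + 1, 5), -16) - 1*(-2716) = (1 - 16)² - 1*(-2716) = (-15)² + 2716 = 225 + 2716 = 2941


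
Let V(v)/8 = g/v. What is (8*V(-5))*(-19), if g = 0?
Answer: 0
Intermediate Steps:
V(v) = 0 (V(v) = 8*(0/v) = 8*0 = 0)
(8*V(-5))*(-19) = (8*0)*(-19) = 0*(-19) = 0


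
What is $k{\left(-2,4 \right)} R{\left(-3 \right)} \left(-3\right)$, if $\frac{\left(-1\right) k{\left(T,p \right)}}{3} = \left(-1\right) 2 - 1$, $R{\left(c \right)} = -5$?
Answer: $135$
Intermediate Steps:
$k{\left(T,p \right)} = 9$ ($k{\left(T,p \right)} = - 3 \left(\left(-1\right) 2 - 1\right) = - 3 \left(-2 - 1\right) = \left(-3\right) \left(-3\right) = 9$)
$k{\left(-2,4 \right)} R{\left(-3 \right)} \left(-3\right) = 9 \left(-5\right) \left(-3\right) = \left(-45\right) \left(-3\right) = 135$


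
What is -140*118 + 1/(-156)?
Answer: -2577121/156 ≈ -16520.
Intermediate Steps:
-140*118 + 1/(-156) = -16520 - 1/156 = -2577121/156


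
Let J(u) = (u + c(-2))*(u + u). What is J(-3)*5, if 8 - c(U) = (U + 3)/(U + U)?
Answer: -315/2 ≈ -157.50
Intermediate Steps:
c(U) = 8 - (3 + U)/(2*U) (c(U) = 8 - (U + 3)/(U + U) = 8 - (3 + U)/(2*U))
J(u) = 2*u*(33/4 + u) (J(u) = (u + (3/2)*(-1 + 5*(-2))/(-2))*(u + u) = (u + (3/2)*(-½)*(-1 - 10))*(2*u) = (u + (3/2)*(-½)*(-11))*(2*u) = (u + 33/4)*(2*u) = (33/4 + u)*(2*u) = 2*u*(33/4 + u))
J(-3)*5 = ((½)*(-3)*(33 + 4*(-3)))*5 = ((½)*(-3)*(33 - 12))*5 = ((½)*(-3)*21)*5 = -63/2*5 = -315/2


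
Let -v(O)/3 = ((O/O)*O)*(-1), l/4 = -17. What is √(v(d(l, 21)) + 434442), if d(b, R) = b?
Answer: 7*√8862 ≈ 658.97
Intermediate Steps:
l = -68 (l = 4*(-17) = -68)
v(O) = 3*O (v(O) = -3*(O/O)*O*(-1) = -3*1*O*(-1) = -3*O*(-1) = -(-3)*O = 3*O)
√(v(d(l, 21)) + 434442) = √(3*(-68) + 434442) = √(-204 + 434442) = √434238 = 7*√8862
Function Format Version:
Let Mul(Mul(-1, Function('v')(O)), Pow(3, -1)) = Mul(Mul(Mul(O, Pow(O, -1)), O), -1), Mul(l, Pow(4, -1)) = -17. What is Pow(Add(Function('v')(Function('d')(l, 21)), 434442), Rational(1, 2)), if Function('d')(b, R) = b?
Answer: Mul(7, Pow(8862, Rational(1, 2))) ≈ 658.97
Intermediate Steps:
l = -68 (l = Mul(4, -17) = -68)
Function('v')(O) = Mul(3, O) (Function('v')(O) = Mul(-3, Mul(Mul(Mul(O, Pow(O, -1)), O), -1)) = Mul(-3, Mul(Mul(1, O), -1)) = Mul(-3, Mul(O, -1)) = Mul(-3, Mul(-1, O)) = Mul(3, O))
Pow(Add(Function('v')(Function('d')(l, 21)), 434442), Rational(1, 2)) = Pow(Add(Mul(3, -68), 434442), Rational(1, 2)) = Pow(Add(-204, 434442), Rational(1, 2)) = Pow(434238, Rational(1, 2)) = Mul(7, Pow(8862, Rational(1, 2)))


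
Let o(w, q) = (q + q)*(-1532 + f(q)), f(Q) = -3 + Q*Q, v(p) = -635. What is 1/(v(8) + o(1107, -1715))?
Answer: -1/10083137335 ≈ -9.9175e-11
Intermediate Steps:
f(Q) = -3 + Q²
o(w, q) = 2*q*(-1535 + q²) (o(w, q) = (q + q)*(-1532 + (-3 + q²)) = (2*q)*(-1535 + q²) = 2*q*(-1535 + q²))
1/(v(8) + o(1107, -1715)) = 1/(-635 + 2*(-1715)*(-1535 + (-1715)²)) = 1/(-635 + 2*(-1715)*(-1535 + 2941225)) = 1/(-635 + 2*(-1715)*2939690) = 1/(-635 - 10083136700) = 1/(-10083137335) = -1/10083137335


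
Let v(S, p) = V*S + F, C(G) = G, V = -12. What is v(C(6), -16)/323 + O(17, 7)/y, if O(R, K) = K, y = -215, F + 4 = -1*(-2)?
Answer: -18171/69445 ≈ -0.26166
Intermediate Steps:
F = -2 (F = -4 - 1*(-2) = -4 + 2 = -2)
v(S, p) = -2 - 12*S (v(S, p) = -12*S - 2 = -2 - 12*S)
v(C(6), -16)/323 + O(17, 7)/y = (-2 - 12*6)/323 + 7/(-215) = (-2 - 72)*(1/323) + 7*(-1/215) = -74*1/323 - 7/215 = -74/323 - 7/215 = -18171/69445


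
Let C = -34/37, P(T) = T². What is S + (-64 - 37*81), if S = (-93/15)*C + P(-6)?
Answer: -558571/185 ≈ -3019.3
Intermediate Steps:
C = -34/37 (C = -34*1/37 = -34/37 ≈ -0.91892)
S = 7714/185 (S = -93/15*(-34/37) + (-6)² = -93*1/15*(-34/37) + 36 = -31/5*(-34/37) + 36 = 1054/185 + 36 = 7714/185 ≈ 41.697)
S + (-64 - 37*81) = 7714/185 + (-64 - 37*81) = 7714/185 + (-64 - 2997) = 7714/185 - 3061 = -558571/185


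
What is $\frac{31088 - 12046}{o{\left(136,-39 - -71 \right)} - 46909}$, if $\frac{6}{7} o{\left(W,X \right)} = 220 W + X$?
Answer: $- \frac{19042}{11965} \approx -1.5915$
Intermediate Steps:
$o{\left(W,X \right)} = \frac{7 X}{6} + \frac{770 W}{3}$ ($o{\left(W,X \right)} = \frac{7 \left(220 W + X\right)}{6} = \frac{7 \left(X + 220 W\right)}{6} = \frac{7 X}{6} + \frac{770 W}{3}$)
$\frac{31088 - 12046}{o{\left(136,-39 - -71 \right)} - 46909} = \frac{31088 - 12046}{\left(\frac{7 \left(-39 - -71\right)}{6} + \frac{770}{3} \cdot 136\right) - 46909} = \frac{19042}{\left(\frac{7 \left(-39 + 71\right)}{6} + \frac{104720}{3}\right) - 46909} = \frac{19042}{\left(\frac{7}{6} \cdot 32 + \frac{104720}{3}\right) - 46909} = \frac{19042}{\left(\frac{112}{3} + \frac{104720}{3}\right) - 46909} = \frac{19042}{34944 - 46909} = \frac{19042}{-11965} = 19042 \left(- \frac{1}{11965}\right) = - \frac{19042}{11965}$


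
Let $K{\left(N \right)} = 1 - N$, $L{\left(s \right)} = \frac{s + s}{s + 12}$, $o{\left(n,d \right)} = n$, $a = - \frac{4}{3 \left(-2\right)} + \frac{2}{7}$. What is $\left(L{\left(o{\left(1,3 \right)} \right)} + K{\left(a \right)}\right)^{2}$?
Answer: $\frac{3025}{74529} \approx 0.040588$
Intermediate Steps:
$a = \frac{20}{21}$ ($a = - \frac{4}{-6} + 2 \cdot \frac{1}{7} = \left(-4\right) \left(- \frac{1}{6}\right) + \frac{2}{7} = \frac{2}{3} + \frac{2}{7} = \frac{20}{21} \approx 0.95238$)
$L{\left(s \right)} = \frac{2 s}{12 + s}$
$\left(L{\left(o{\left(1,3 \right)} \right)} + K{\left(a \right)}\right)^{2} = \left(2 \cdot 1 \frac{1}{12 + 1} + \left(1 - \frac{20}{21}\right)\right)^{2} = \left(2 \cdot 1 \cdot \frac{1}{13} + \left(1 - \frac{20}{21}\right)\right)^{2} = \left(2 \cdot 1 \cdot \frac{1}{13} + \frac{1}{21}\right)^{2} = \left(\frac{2}{13} + \frac{1}{21}\right)^{2} = \left(\frac{55}{273}\right)^{2} = \frac{3025}{74529}$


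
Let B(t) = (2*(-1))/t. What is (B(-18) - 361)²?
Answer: 10549504/81 ≈ 1.3024e+5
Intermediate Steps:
B(t) = -2/t
(B(-18) - 361)² = (-2/(-18) - 361)² = (-2*(-1/18) - 361)² = (⅑ - 361)² = (-3248/9)² = 10549504/81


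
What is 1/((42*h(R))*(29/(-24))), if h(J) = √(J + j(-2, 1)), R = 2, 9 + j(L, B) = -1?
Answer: I*√2/203 ≈ 0.0069666*I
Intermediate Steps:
j(L, B) = -10 (j(L, B) = -9 - 1 = -10)
h(J) = √(-10 + J) (h(J) = √(J - 10) = √(-10 + J))
1/((42*h(R))*(29/(-24))) = 1/((42*√(-10 + 2))*(29/(-24))) = 1/((42*√(-8))*(29*(-1/24))) = 1/((42*(2*I*√2))*(-29/24)) = 1/((84*I*√2)*(-29/24)) = 1/(-203*I*√2/2) = I*√2/203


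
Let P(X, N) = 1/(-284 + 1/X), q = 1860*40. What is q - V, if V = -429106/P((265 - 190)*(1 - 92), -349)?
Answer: -831228808906/6825 ≈ -1.2179e+8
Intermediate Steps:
q = 74400
V = 831736588906/6825 (V = -429106*(-(-1 + 284*((265 - 190)*(1 - 92)))/((1 - 92)*(265 - 190))) = -429106/((-75*(-91)/(-1 + 284*(75*(-91))))) = -429106/((-1*(-6825)/(-1 + 284*(-6825)))) = -429106/((-1*(-6825)/(-1 - 1938300))) = -429106/((-1*(-6825)/(-1938301))) = -429106/((-1*(-6825)*(-1/1938301))) = -429106/(-6825/1938301) = -429106*(-1938301/6825) = 831736588906/6825 ≈ 1.2187e+8)
q - V = 74400 - 1*831736588906/6825 = 74400 - 831736588906/6825 = -831228808906/6825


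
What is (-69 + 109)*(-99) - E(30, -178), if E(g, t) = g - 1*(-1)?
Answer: -3991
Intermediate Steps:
E(g, t) = 1 + g (E(g, t) = g + 1 = 1 + g)
(-69 + 109)*(-99) - E(30, -178) = (-69 + 109)*(-99) - (1 + 30) = 40*(-99) - 1*31 = -3960 - 31 = -3991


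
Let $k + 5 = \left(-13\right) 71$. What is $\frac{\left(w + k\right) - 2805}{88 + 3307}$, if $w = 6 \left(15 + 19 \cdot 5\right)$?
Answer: $- \frac{439}{485} \approx -0.90515$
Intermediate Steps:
$k = -928$ ($k = -5 - 923 = -928$)
$w = 660$ ($w = 6 \left(15 + 95\right) = 6 \cdot 110 = 660$)
$\frac{\left(w + k\right) - 2805}{88 + 3307} = \frac{\left(660 - 928\right) - 2805}{88 + 3307} = \frac{-268 - 2805}{3395} = \left(-3073\right) \frac{1}{3395} = - \frac{439}{485}$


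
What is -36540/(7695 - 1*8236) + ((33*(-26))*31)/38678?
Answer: 699452301/10462399 ≈ 66.854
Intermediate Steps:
-36540/(7695 - 1*8236) + ((33*(-26))*31)/38678 = -36540/(7695 - 8236) - 858*31*(1/38678) = -36540/(-541) - 26598*1/38678 = -36540*(-1/541) - 13299/19339 = 36540/541 - 13299/19339 = 699452301/10462399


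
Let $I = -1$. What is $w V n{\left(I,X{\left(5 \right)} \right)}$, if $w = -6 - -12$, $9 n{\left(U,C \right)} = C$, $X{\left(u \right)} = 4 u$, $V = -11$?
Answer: $- \frac{440}{3} \approx -146.67$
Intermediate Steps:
$n{\left(U,C \right)} = \frac{C}{9}$
$w = 6$ ($w = -6 + 12 = 6$)
$w V n{\left(I,X{\left(5 \right)} \right)} = 6 \left(-11\right) \frac{4 \cdot 5}{9} = - 66 \cdot \frac{1}{9} \cdot 20 = \left(-66\right) \frac{20}{9} = - \frac{440}{3}$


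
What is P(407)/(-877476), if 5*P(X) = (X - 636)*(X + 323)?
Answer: 16717/438738 ≈ 0.038102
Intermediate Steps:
P(X) = (-636 + X)*(323 + X)/5 (P(X) = ((X - 636)*(X + 323))/5 = ((-636 + X)*(323 + X))/5 = (-636 + X)*(323 + X)/5)
P(407)/(-877476) = (-205428/5 - 313/5*407 + (⅕)*407²)/(-877476) = (-205428/5 - 127391/5 + (⅕)*165649)*(-1/877476) = (-205428/5 - 127391/5 + 165649/5)*(-1/877476) = -33434*(-1/877476) = 16717/438738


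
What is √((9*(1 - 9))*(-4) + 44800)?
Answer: 4*√2818 ≈ 212.34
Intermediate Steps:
√((9*(1 - 9))*(-4) + 44800) = √((9*(-8))*(-4) + 44800) = √(-72*(-4) + 44800) = √(288 + 44800) = √45088 = 4*√2818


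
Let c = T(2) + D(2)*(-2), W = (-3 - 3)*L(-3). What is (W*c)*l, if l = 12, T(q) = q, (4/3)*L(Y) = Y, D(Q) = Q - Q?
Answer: 324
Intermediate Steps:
D(Q) = 0
L(Y) = 3*Y/4
W = 27/2 (W = (-3 - 3)*((¾)*(-3)) = -6*(-9/4) = 27/2 ≈ 13.500)
c = 2 (c = 2 + 0*(-2) = 2 + 0 = 2)
(W*c)*l = ((27/2)*2)*12 = 27*12 = 324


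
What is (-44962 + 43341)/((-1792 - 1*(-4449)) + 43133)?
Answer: -1621/45790 ≈ -0.035401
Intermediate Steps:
(-44962 + 43341)/((-1792 - 1*(-4449)) + 43133) = -1621/((-1792 + 4449) + 43133) = -1621/(2657 + 43133) = -1621/45790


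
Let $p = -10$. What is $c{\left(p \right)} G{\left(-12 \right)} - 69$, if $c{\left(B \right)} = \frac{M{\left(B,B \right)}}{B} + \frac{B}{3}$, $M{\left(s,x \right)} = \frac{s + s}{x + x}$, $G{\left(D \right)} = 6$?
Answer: $- \frac{448}{5} \approx -89.6$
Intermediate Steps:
$M{\left(s,x \right)} = \frac{s}{x}$ ($M{\left(s,x \right)} = \frac{2 s}{2 x} = 2 s \frac{1}{2 x} = \frac{s}{x}$)
$c{\left(B \right)} = \frac{1}{B} + \frac{B}{3}$ ($c{\left(B \right)} = \frac{B \frac{1}{B}}{B} + \frac{B}{3} = 1 \frac{1}{B} + B \frac{1}{3} = \frac{1}{B} + \frac{B}{3}$)
$c{\left(p \right)} G{\left(-12 \right)} - 69 = \left(\frac{1}{-10} + \frac{1}{3} \left(-10\right)\right) 6 - 69 = \left(- \frac{1}{10} - \frac{10}{3}\right) 6 - 69 = \left(- \frac{103}{30}\right) 6 - 69 = - \frac{103}{5} - 69 = - \frac{448}{5}$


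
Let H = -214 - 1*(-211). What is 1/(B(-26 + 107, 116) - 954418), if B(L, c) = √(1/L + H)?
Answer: -38653929/36892005608443 - 99*I*√2/73784011216886 ≈ -1.0478e-6 - 1.8975e-12*I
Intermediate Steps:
H = -3 (H = -214 + 211 = -3)
B(L, c) = √(-3 + 1/L) (B(L, c) = √(1/L - 3) = √(-3 + 1/L))
1/(B(-26 + 107, 116) - 954418) = 1/(√(-3 + 1/(-26 + 107)) - 954418) = 1/(√(-3 + 1/81) - 954418) = 1/(√(-242/81) - 954418) = 1/(11*I*√2/9 - 954418) = 1/(-954418 + 11*I*√2/9)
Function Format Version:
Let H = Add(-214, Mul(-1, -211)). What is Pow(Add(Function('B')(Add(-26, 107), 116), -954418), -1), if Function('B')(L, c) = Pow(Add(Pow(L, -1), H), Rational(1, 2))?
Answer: Add(Rational(-38653929, 36892005608443), Mul(Rational(-99, 73784011216886), I, Pow(2, Rational(1, 2)))) ≈ Add(-1.0478e-6, Mul(-1.8975e-12, I))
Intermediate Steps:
H = -3 (H = Add(-214, 211) = -3)
Function('B')(L, c) = Pow(Add(-3, Pow(L, -1)), Rational(1, 2)) (Function('B')(L, c) = Pow(Add(Pow(L, -1), -3), Rational(1, 2)) = Pow(Add(-3, Pow(L, -1)), Rational(1, 2)))
Pow(Add(Function('B')(Add(-26, 107), 116), -954418), -1) = Pow(Add(Pow(Add(-3, Pow(Add(-26, 107), -1)), Rational(1, 2)), -954418), -1) = Pow(Add(Pow(Add(-3, Pow(81, -1)), Rational(1, 2)), -954418), -1) = Pow(Add(Pow(Add(-3, Rational(1, 81)), Rational(1, 2)), -954418), -1) = Pow(Add(Pow(Rational(-242, 81), Rational(1, 2)), -954418), -1) = Pow(Add(Mul(Rational(11, 9), I, Pow(2, Rational(1, 2))), -954418), -1) = Pow(Add(-954418, Mul(Rational(11, 9), I, Pow(2, Rational(1, 2)))), -1)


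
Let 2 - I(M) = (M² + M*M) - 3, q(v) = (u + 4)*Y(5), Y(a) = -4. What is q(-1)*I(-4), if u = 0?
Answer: 432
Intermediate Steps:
q(v) = -16 (q(v) = (0 + 4)*(-4) = 4*(-4) = -16)
I(M) = 5 - 2*M² (I(M) = 2 - ((M² + M*M) - 3) = 2 - ((M² + M²) - 3) = 2 - (2*M² - 3) = 2 - (-3 + 2*M²) = 2 + (3 - 2*M²) = 5 - 2*M²)
q(-1)*I(-4) = -16*(5 - 2*(-4)²) = -16*(5 - 2*16) = -16*(5 - 32) = -16*(-27) = 432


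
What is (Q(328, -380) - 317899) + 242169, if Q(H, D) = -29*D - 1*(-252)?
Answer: -64458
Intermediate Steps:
Q(H, D) = 252 - 29*D (Q(H, D) = -29*D + 252 = 252 - 29*D)
(Q(328, -380) - 317899) + 242169 = ((252 - 29*(-380)) - 317899) + 242169 = ((252 + 11020) - 317899) + 242169 = (11272 - 317899) + 242169 = -306627 + 242169 = -64458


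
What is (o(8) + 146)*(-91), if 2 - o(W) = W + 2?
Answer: -12558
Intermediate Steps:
o(W) = -W (o(W) = 2 - (W + 2) = 2 - (2 + W) = 2 + (-2 - W) = -W)
(o(8) + 146)*(-91) = (-1*8 + 146)*(-91) = (-8 + 146)*(-91) = 138*(-91) = -12558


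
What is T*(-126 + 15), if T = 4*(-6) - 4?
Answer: 3108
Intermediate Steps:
T = -28 (T = -24 - 4 = -28)
T*(-126 + 15) = -28*(-126 + 15) = -28*(-111) = 3108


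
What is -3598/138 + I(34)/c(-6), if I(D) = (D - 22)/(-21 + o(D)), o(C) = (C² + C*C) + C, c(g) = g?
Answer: -464757/17825 ≈ -26.073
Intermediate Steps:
o(C) = C + 2*C² (o(C) = (C² + C²) + C = 2*C² + C = C + 2*C²)
I(D) = (-22 + D)/(-21 + D*(1 + 2*D)) (I(D) = (D - 22)/(-21 + D*(1 + 2*D)) = (-22 + D)/(-21 + D*(1 + 2*D)))
-3598/138 + I(34)/c(-6) = -3598/138 + ((-22 + 34)/(-21 + 34*(1 + 2*34)))/(-6) = -3598*1/138 + (12/(-21 + 34*(1 + 68)))*(-⅙) = -1799/69 + (12/(-21 + 34*69))*(-⅙) = -1799/69 + (12/(-21 + 2346))*(-⅙) = -1799/69 + (12/2325)*(-⅙) = -1799/69 + ((1/2325)*12)*(-⅙) = -1799/69 + (4/775)*(-⅙) = -1799/69 - 2/2325 = -464757/17825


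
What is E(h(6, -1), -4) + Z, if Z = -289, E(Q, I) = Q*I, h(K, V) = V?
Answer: -285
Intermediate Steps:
E(Q, I) = I*Q
E(h(6, -1), -4) + Z = -4*(-1) - 289 = 4 - 289 = -285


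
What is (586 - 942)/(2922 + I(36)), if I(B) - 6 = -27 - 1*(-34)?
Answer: -356/2935 ≈ -0.12129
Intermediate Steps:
I(B) = 13 (I(B) = 6 + (-27 - 1*(-34)) = 6 + (-27 + 34) = 6 + 7 = 13)
(586 - 942)/(2922 + I(36)) = (586 - 942)/(2922 + 13) = -356/2935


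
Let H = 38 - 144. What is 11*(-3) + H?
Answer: -139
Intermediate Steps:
H = -106
11*(-3) + H = 11*(-3) - 106 = -33 - 106 = -139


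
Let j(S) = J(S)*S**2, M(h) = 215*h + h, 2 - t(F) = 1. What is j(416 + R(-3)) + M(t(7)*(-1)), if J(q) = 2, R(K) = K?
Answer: 340922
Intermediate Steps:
t(F) = 1 (t(F) = 2 - 1*1 = 2 - 1 = 1)
M(h) = 216*h
j(S) = 2*S**2
j(416 + R(-3)) + M(t(7)*(-1)) = 2*(416 - 3)**2 + 216*(1*(-1)) = 2*413**2 + 216*(-1) = 2*170569 - 216 = 341138 - 216 = 340922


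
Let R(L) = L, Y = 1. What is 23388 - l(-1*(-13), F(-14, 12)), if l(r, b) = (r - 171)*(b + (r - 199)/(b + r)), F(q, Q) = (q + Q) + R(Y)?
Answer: 20781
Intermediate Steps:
F(q, Q) = 1 + Q + q (F(q, Q) = (q + Q) + 1 = (Q + q) + 1 = 1 + Q + q)
l(r, b) = (-171 + r)*(b + (-199 + r)/(b + r))
23388 - l(-1*(-13), F(-14, 12)) = 23388 - (34029 + (-1*(-13))² - (-370)*(-13) - 171*(1 + 12 - 14)² + (1 + 12 - 14)*(-1*(-13))² + (-1*(-13))*(1 + 12 - 14)² - 171*(1 + 12 - 14)*(-1*(-13)))/((1 + 12 - 14) - 1*(-13)) = 23388 - (34029 + 13² - 370*13 - 171*(-1)² - 1*13² + 13*(-1)² - 171*(-1)*13)/(-1 + 13) = 23388 - (34029 + 169 - 4810 - 171*1 - 1*169 + 13*1 + 2223)/12 = 23388 - (34029 + 169 - 4810 - 171 - 169 + 13 + 2223)/12 = 23388 - 31284/12 = 23388 - 1*2607 = 23388 - 2607 = 20781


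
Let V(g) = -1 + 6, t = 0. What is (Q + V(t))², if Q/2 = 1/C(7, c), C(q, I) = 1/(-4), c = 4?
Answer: 9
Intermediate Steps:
C(q, I) = -¼
V(g) = 5
Q = -8 (Q = 2/(-¼) = 2*(-4) = -8)
(Q + V(t))² = (-8 + 5)² = (-3)² = 9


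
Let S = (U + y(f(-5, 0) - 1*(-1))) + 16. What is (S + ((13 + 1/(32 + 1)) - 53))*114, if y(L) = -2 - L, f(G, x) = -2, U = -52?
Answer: -96520/11 ≈ -8774.5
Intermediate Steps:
S = -37 (S = (-52 + (-2 - (-2 - 1*(-1)))) + 16 = (-52 + (-2 - (-2 + 1))) + 16 = (-52 + (-2 - 1*(-1))) + 16 = (-52 + (-2 + 1)) + 16 = (-52 - 1) + 16 = -53 + 16 = -37)
(S + ((13 + 1/(32 + 1)) - 53))*114 = (-37 + ((13 + 1/(32 + 1)) - 53))*114 = (-37 + ((13 + 1/33) - 53))*114 = (-37 + (430/33 - 53))*114 = (-37 - 1319/33)*114 = -2540/33*114 = -96520/11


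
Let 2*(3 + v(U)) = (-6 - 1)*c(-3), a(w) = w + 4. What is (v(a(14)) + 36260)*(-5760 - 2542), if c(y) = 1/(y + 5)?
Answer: -601982171/2 ≈ -3.0099e+8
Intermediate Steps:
c(y) = 1/(5 + y)
a(w) = 4 + w
v(U) = -19/4 (v(U) = -3 + ((-6 - 1)/(5 - 3))/2 = -3 + (-7/2)/2 = -3 + (-7*½)/2 = -3 + (½)*(-7/2) = -3 - 7/4 = -19/4)
(v(a(14)) + 36260)*(-5760 - 2542) = (-19/4 + 36260)*(-5760 - 2542) = (145021/4)*(-8302) = -601982171/2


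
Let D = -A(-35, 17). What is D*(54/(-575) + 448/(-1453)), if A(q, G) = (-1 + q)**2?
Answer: 435536352/835475 ≈ 521.30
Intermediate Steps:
D = -1296 (D = -(-1 - 35)**2 = -1*(-36)**2 = -1*1296 = -1296)
D*(54/(-575) + 448/(-1453)) = -1296*(54/(-575) + 448/(-1453)) = -1296*(54*(-1/575) + 448*(-1/1453)) = -1296*(-54/575 - 448/1453) = -1296*(-336062/835475) = 435536352/835475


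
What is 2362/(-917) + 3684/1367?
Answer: 149374/1253539 ≈ 0.11916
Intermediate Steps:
2362/(-917) + 3684/1367 = 2362*(-1/917) + 3684*(1/1367) = -2362/917 + 3684/1367 = 149374/1253539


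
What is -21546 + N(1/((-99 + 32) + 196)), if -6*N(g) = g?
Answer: -16676605/774 ≈ -21546.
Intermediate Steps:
N(g) = -g/6
-21546 + N(1/((-99 + 32) + 196)) = -21546 - 1/(6*((-99 + 32) + 196)) = -21546 - 1/(6*(-67 + 196)) = -21546 - ⅙/129 = -21546 - ⅙*1/129 = -21546 - 1/774 = -16676605/774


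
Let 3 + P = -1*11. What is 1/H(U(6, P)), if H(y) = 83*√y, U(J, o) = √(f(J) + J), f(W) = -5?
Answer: 1/83 ≈ 0.012048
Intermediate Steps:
P = -14 (P = -3 - 1*11 = -3 - 11 = -14)
U(J, o) = √(-5 + J)
1/H(U(6, P)) = 1/(83*√(√(-5 + 6))) = 1/(83*√(√1)) = 1/(83*√1) = 1/(83*1) = 1/83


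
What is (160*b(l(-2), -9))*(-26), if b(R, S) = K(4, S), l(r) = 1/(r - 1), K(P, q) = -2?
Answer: 8320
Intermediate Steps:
l(r) = 1/(-1 + r)
b(R, S) = -2
(160*b(l(-2), -9))*(-26) = (160*(-2))*(-26) = -320*(-26) = 8320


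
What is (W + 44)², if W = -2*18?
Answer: 64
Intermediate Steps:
W = -36
(W + 44)² = (-36 + 44)² = 8² = 64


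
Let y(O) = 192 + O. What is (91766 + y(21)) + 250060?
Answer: 342039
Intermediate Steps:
(91766 + y(21)) + 250060 = (91766 + (192 + 21)) + 250060 = (91766 + 213) + 250060 = 91979 + 250060 = 342039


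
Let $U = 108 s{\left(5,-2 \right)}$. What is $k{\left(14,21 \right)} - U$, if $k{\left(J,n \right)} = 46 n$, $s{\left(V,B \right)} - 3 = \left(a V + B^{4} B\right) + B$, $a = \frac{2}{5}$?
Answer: $4098$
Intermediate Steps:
$a = \frac{2}{5}$ ($a = 2 \cdot \frac{1}{5} = \frac{2}{5} \approx 0.4$)
$s{\left(V,B \right)} = 3 + B + B^{5} + \frac{2 V}{5}$ ($s{\left(V,B \right)} = 3 + \left(\left(\frac{2 V}{5} + B^{4} B\right) + B\right) = 3 + \left(\left(\frac{2 V}{5} + B^{5}\right) + B\right) = 3 + \left(\left(B^{5} + \frac{2 V}{5}\right) + B\right) = 3 + \left(B + B^{5} + \frac{2 V}{5}\right) = 3 + B + B^{5} + \frac{2 V}{5}$)
$U = -3132$ ($U = 108 \left(3 - 2 + \left(-2\right)^{5} + \frac{2}{5} \cdot 5\right) = 108 \left(3 - 2 - 32 + 2\right) = 108 \left(-29\right) = -3132$)
$k{\left(14,21 \right)} - U = 46 \cdot 21 - -3132 = 966 + 3132 = 4098$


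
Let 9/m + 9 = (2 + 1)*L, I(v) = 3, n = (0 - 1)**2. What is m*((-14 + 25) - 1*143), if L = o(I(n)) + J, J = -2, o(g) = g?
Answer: 198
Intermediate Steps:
n = 1 (n = (-1)**2 = 1)
L = 1 (L = 3 - 2 = 1)
m = -3/2 (m = 9/(-9 + (2 + 1)*1) = 9/(-9 + 3*1) = 9/(-9 + 3) = 9/(-6) = 9*(-1/6) = -3/2 ≈ -1.5000)
m*((-14 + 25) - 1*143) = -3*((-14 + 25) - 1*143)/2 = -3*(11 - 143)/2 = -3/2*(-132) = 198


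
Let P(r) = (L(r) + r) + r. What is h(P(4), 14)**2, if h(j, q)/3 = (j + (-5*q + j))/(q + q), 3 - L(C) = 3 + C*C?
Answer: 16641/196 ≈ 84.903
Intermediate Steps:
L(C) = -C**2 (L(C) = 3 - (3 + C*C) = 3 - (3 + C**2) = 3 + (-3 - C**2) = -C**2)
P(r) = -r**2 + 2*r (P(r) = (-r**2 + r) + r = (r - r**2) + r = -r**2 + 2*r)
h(j, q) = 3*(-5*q + 2*j)/(2*q) (h(j, q) = 3*((j + (-5*q + j))/(q + q)) = 3*((j + (j - 5*q))/((2*q))) = 3*((-5*q + 2*j)*(1/(2*q))) = 3*((-5*q + 2*j)/(2*q)) = 3*(-5*q + 2*j)/(2*q))
h(P(4), 14)**2 = (-15/2 + 3*(4*(2 - 1*4))/14)**2 = (-15/2 + 3*(4*(2 - 4))*(1/14))**2 = (-15/2 + 3*(4*(-2))*(1/14))**2 = (-15/2 + 3*(-8)*(1/14))**2 = (-15/2 - 12/7)**2 = (-129/14)**2 = 16641/196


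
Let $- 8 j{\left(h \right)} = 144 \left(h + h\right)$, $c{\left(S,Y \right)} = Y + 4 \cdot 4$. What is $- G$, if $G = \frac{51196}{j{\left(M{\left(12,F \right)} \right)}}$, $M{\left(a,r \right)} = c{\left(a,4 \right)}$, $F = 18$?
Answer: $\frac{12799}{180} \approx 71.106$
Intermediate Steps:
$c{\left(S,Y \right)} = 16 + Y$ ($c{\left(S,Y \right)} = Y + 16 = 16 + Y$)
$M{\left(a,r \right)} = 20$ ($M{\left(a,r \right)} = 16 + 4 = 20$)
$j{\left(h \right)} = - 36 h$ ($j{\left(h \right)} = - \frac{144 \left(h + h\right)}{8} = - \frac{144 \cdot 2 h}{8} = - \frac{288 h}{8} = - 36 h$)
$G = - \frac{12799}{180}$ ($G = \frac{51196}{\left(-36\right) 20} = \frac{51196}{-720} = 51196 \left(- \frac{1}{720}\right) = - \frac{12799}{180} \approx -71.106$)
$- G = \left(-1\right) \left(- \frac{12799}{180}\right) = \frac{12799}{180}$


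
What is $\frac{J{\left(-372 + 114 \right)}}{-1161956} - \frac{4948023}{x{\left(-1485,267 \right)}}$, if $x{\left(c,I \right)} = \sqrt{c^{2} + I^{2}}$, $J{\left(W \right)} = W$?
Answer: $\frac{129}{580978} - \frac{1649341 \sqrt{252946}}{252946} \approx -3279.4$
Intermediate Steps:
$x{\left(c,I \right)} = \sqrt{I^{2} + c^{2}}$
$\frac{J{\left(-372 + 114 \right)}}{-1161956} - \frac{4948023}{x{\left(-1485,267 \right)}} = \frac{-372 + 114}{-1161956} - \frac{4948023}{\sqrt{267^{2} + \left(-1485\right)^{2}}} = \left(-258\right) \left(- \frac{1}{1161956}\right) - \frac{4948023}{\sqrt{71289 + 2205225}} = \frac{129}{580978} - \frac{4948023}{\sqrt{2276514}} = \frac{129}{580978} - \frac{4948023}{3 \sqrt{252946}} = \frac{129}{580978} - 4948023 \frac{\sqrt{252946}}{758838} = \frac{129}{580978} - \frac{1649341 \sqrt{252946}}{252946}$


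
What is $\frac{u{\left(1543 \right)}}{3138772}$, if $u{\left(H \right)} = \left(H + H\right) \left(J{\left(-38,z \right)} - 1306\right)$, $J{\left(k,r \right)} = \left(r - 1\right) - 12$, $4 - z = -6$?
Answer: $- \frac{288541}{224198} \approx -1.287$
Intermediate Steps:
$z = 10$ ($z = 4 - -6 = 4 + 6 = 10$)
$J{\left(k,r \right)} = -13 + r$ ($J{\left(k,r \right)} = \left(-1 + r\right) - 12 = -13 + r$)
$u{\left(H \right)} = - 2618 H$ ($u{\left(H \right)} = \left(H + H\right) \left(\left(-13 + 10\right) - 1306\right) = 2 H \left(-3 - 1306\right) = 2 H \left(-1309\right) = - 2618 H$)
$\frac{u{\left(1543 \right)}}{3138772} = \frac{\left(-2618\right) 1543}{3138772} = \left(-4039574\right) \frac{1}{3138772} = - \frac{288541}{224198}$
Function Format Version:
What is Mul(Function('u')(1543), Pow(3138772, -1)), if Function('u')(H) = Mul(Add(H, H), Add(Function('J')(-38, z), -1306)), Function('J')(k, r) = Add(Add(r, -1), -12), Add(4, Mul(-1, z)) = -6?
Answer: Rational(-288541, 224198) ≈ -1.2870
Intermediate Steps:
z = 10 (z = Add(4, Mul(-1, -6)) = Add(4, 6) = 10)
Function('J')(k, r) = Add(-13, r) (Function('J')(k, r) = Add(Add(-1, r), -12) = Add(-13, r))
Function('u')(H) = Mul(-2618, H) (Function('u')(H) = Mul(Add(H, H), Add(Add(-13, 10), -1306)) = Mul(Mul(2, H), Add(-3, -1306)) = Mul(Mul(2, H), -1309) = Mul(-2618, H))
Mul(Function('u')(1543), Pow(3138772, -1)) = Mul(Mul(-2618, 1543), Pow(3138772, -1)) = Mul(-4039574, Rational(1, 3138772)) = Rational(-288541, 224198)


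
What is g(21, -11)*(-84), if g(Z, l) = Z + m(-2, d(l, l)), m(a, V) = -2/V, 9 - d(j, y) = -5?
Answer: -1752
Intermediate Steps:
d(j, y) = 14 (d(j, y) = 9 - 1*(-5) = 9 + 5 = 14)
g(Z, l) = -⅐ + Z (g(Z, l) = Z - 2/14 = Z - 2*1/14 = Z - ⅐ = -⅐ + Z)
g(21, -11)*(-84) = (-⅐ + 21)*(-84) = (146/7)*(-84) = -1752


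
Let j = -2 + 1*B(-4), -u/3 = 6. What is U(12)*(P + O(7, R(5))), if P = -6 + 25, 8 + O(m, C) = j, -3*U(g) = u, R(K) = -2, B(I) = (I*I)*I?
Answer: -330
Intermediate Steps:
B(I) = I³ (B(I) = I²*I = I³)
u = -18 (u = -3*6 = -18)
U(g) = 6 (U(g) = -⅓*(-18) = 6)
j = -66 (j = -2 + 1*(-4)³ = -2 + 1*(-64) = -2 - 64 = -66)
O(m, C) = -74 (O(m, C) = -8 - 66 = -74)
P = 19
U(12)*(P + O(7, R(5))) = 6*(19 - 74) = 6*(-55) = -330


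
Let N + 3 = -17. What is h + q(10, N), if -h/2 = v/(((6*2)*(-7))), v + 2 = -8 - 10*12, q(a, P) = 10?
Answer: 145/21 ≈ 6.9048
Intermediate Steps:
N = -20 (N = -3 - 17 = -20)
v = -130 (v = -2 + (-8 - 10*12) = -2 + (-8 - 120) = -2 - 128 = -130)
h = -65/21 (h = -(-260)/((6*2)*(-7)) = -(-260)/(12*(-7)) = -(-260)/(-84) = -(-260)*(-1)/84 = -2*65/42 = -65/21 ≈ -3.0952)
h + q(10, N) = -65/21 + 10 = 145/21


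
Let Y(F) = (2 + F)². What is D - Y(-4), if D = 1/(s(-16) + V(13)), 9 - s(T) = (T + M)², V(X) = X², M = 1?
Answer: -189/47 ≈ -4.0213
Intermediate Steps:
s(T) = 9 - (1 + T)² (s(T) = 9 - (T + 1)² = 9 - (1 + T)²)
D = -1/47 (D = 1/((9 - (1 - 16)²) + 13²) = 1/((9 - 1*(-15)²) + 169) = 1/((9 - 1*225) + 169) = 1/((9 - 225) + 169) = 1/(-216 + 169) = 1/(-47) = -1/47 ≈ -0.021277)
D - Y(-4) = -1/47 - (2 - 4)² = -1/47 - 1*(-2)² = -1/47 - 1*4 = -1/47 - 4 = -189/47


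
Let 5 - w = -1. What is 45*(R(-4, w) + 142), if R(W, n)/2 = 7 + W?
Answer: 6660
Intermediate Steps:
w = 6 (w = 5 - 1*(-1) = 5 + 1 = 6)
R(W, n) = 14 + 2*W (R(W, n) = 2*(7 + W) = 14 + 2*W)
45*(R(-4, w) + 142) = 45*((14 + 2*(-4)) + 142) = 45*((14 - 8) + 142) = 45*(6 + 142) = 45*148 = 6660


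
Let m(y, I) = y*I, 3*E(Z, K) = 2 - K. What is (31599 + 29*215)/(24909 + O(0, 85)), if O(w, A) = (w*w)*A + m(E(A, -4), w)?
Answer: 37834/24909 ≈ 1.5189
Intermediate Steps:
E(Z, K) = 2/3 - K/3 (E(Z, K) = (2 - K)/3 = 2/3 - K/3)
m(y, I) = I*y
O(w, A) = 2*w + A*w**2 (O(w, A) = (w*w)*A + w*(2/3 - 1/3*(-4)) = w**2*A + w*(2/3 + 4/3) = A*w**2 + w*2 = A*w**2 + 2*w = 2*w + A*w**2)
(31599 + 29*215)/(24909 + O(0, 85)) = (31599 + 29*215)/(24909 + 0*(2 + 85*0)) = (31599 + 6235)/(24909 + 0*(2 + 0)) = 37834/(24909 + 0*2) = 37834/(24909 + 0) = 37834/24909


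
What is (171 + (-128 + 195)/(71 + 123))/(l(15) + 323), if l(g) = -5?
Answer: 33241/61692 ≈ 0.53882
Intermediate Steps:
(171 + (-128 + 195)/(71 + 123))/(l(15) + 323) = (171 + (-128 + 195)/(71 + 123))/(-5 + 323) = (171 + 67/194)/318 = (171 + 67*(1/194))*(1/318) = (171 + 67/194)*(1/318) = (33241/194)*(1/318) = 33241/61692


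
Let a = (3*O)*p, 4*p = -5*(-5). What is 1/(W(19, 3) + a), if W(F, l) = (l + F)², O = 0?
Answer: 1/484 ≈ 0.0020661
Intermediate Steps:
p = 25/4 (p = (-5*(-5))/4 = (¼)*25 = 25/4 ≈ 6.2500)
W(F, l) = (F + l)²
a = 0 (a = (3*0)*(25/4) = 0*(25/4) = 0)
1/(W(19, 3) + a) = 1/((19 + 3)² + 0) = 1/(22² + 0) = 1/(484 + 0) = 1/484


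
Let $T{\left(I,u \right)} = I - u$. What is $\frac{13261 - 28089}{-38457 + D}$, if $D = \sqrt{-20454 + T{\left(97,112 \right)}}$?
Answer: $\frac{95040066}{246493553} + \frac{7414 i \sqrt{20469}}{739480659} \approx 0.38557 + 0.0014344 i$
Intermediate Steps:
$D = i \sqrt{20469}$ ($D = \sqrt{-20454 + \left(97 - 112\right)} = \sqrt{-20454 - 15} = \sqrt{-20469} = i \sqrt{20469} \approx 143.07 i$)
$\frac{13261 - 28089}{-38457 + D} = \frac{13261 - 28089}{-38457 + i \sqrt{20469}} = - \frac{14828}{-38457 + i \sqrt{20469}}$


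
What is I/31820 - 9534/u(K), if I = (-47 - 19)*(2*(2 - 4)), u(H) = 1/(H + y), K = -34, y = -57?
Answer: 6901710336/7955 ≈ 8.6759e+5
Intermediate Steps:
u(H) = 1/(-57 + H) (u(H) = 1/(H - 57) = 1/(-57 + H))
I = 264 (I = -132*(-2) = -66*(-4) = 264)
I/31820 - 9534/u(K) = 264/31820 - 9534/(1/(-57 - 34)) = 264*(1/31820) - 9534/(1/(-91)) = 66/7955 - 9534/(-1/91) = 66/7955 - 9534*(-91) = 66/7955 + 867594 = 6901710336/7955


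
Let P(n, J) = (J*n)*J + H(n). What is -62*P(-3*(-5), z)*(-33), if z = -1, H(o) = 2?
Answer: 34782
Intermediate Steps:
P(n, J) = 2 + n*J² (P(n, J) = (J*n)*J + 2 = n*J² + 2 = 2 + n*J²)
-62*P(-3*(-5), z)*(-33) = -62*(2 - 3*(-5)*(-1)²)*(-33) = -62*(2 + 15*1)*(-33) = -62*(2 + 15)*(-33) = -1054*(-33) = -62*(-561) = 34782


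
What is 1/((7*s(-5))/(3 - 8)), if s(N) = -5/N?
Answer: -5/7 ≈ -0.71429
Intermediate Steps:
1/((7*s(-5))/(3 - 8)) = 1/((7*(-5/(-5)))/(3 - 8)) = 1/((7*(-5*(-1/5)))/(-5)) = 1/((7*1)*(-1/5)) = 1/(7*(-1/5)) = 1/(-7/5) = -5/7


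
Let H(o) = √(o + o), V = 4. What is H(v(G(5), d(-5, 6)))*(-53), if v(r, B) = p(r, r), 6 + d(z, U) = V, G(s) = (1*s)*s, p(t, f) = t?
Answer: -265*√2 ≈ -374.77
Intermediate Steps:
G(s) = s² (G(s) = s*s = s²)
d(z, U) = -2 (d(z, U) = -6 + 4 = -2)
v(r, B) = r
H(o) = √2*√o (H(o) = √(2*o) = √2*√o)
H(v(G(5), d(-5, 6)))*(-53) = (√2*√(5²))*(-53) = (√2*√25)*(-53) = (√2*5)*(-53) = (5*√2)*(-53) = -265*√2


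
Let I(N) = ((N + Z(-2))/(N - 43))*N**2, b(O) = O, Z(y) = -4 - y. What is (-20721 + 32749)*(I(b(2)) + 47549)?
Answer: 571919372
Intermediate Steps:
I(N) = N**2*(-2 + N)/(-43 + N) (I(N) = ((N + (-4 - 1*(-2)))/(N - 43))*N**2 = ((N + (-4 + 2))/(-43 + N))*N**2 = ((N - 2)/(-43 + N))*N**2 = ((-2 + N)/(-43 + N))*N**2 = N**2*(-2 + N)/(-43 + N))
(-20721 + 32749)*(I(b(2)) + 47549) = (-20721 + 32749)*(2**2*(-2 + 2)/(-43 + 2) + 47549) = 12028*(4*0/(-41) + 47549) = 12028*(4*(-1/41)*0 + 47549) = 12028*(0 + 47549) = 12028*47549 = 571919372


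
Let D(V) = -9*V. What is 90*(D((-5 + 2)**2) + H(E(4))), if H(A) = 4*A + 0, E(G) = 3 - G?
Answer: -7650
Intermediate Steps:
H(A) = 4*A
90*(D((-5 + 2)**2) + H(E(4))) = 90*(-9*(-5 + 2)**2 + 4*(3 - 1*4)) = 90*(-9*(-3)**2 + 4*(3 - 4)) = 90*(-9*9 + 4*(-1)) = 90*(-81 - 4) = 90*(-85) = -7650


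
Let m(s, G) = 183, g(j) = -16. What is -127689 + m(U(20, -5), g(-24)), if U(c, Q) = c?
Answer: -127506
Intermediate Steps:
-127689 + m(U(20, -5), g(-24)) = -127689 + 183 = -127506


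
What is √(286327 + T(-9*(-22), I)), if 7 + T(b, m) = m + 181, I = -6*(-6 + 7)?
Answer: √286495 ≈ 535.25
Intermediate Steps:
I = -6 (I = -6*1 = -6)
T(b, m) = 174 + m (T(b, m) = -7 + (m + 181) = -7 + (181 + m) = 174 + m)
√(286327 + T(-9*(-22), I)) = √(286327 + (174 - 6)) = √(286327 + 168) = √286495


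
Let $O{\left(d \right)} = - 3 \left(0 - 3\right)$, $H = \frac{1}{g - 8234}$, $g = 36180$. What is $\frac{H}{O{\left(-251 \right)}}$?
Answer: $\frac{1}{251514} \approx 3.9759 \cdot 10^{-6}$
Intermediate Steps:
$H = \frac{1}{27946}$ ($H = \frac{1}{36180 - 8234} = \frac{1}{27946} \approx 3.5783 \cdot 10^{-5}$)
$O{\left(d \right)} = 9$ ($O{\left(d \right)} = \left(-3\right) \left(-3\right) = 9$)
$\frac{H}{O{\left(-251 \right)}} = \frac{1}{27946 \cdot 9} = \frac{1}{27946} \cdot \frac{1}{9} = \frac{1}{251514}$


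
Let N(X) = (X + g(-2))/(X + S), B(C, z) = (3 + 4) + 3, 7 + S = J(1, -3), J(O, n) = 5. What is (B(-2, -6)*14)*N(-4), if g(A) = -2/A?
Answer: 70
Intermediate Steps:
S = -2 (S = -7 + 5 = -2)
B(C, z) = 10 (B(C, z) = 7 + 3 = 10)
N(X) = (1 + X)/(-2 + X) (N(X) = (X - 2/(-2))/(X - 2) = (X - 2*(-½))/(-2 + X) = (X + 1)/(-2 + X) = (1 + X)/(-2 + X))
(B(-2, -6)*14)*N(-4) = (10*14)*((1 - 4)/(-2 - 4)) = 140*(-3/(-6)) = 140*(-⅙*(-3)) = 140*(½) = 70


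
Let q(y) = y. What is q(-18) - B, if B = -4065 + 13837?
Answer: -9790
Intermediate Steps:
B = 9772
q(-18) - B = -18 - 1*9772 = -18 - 9772 = -9790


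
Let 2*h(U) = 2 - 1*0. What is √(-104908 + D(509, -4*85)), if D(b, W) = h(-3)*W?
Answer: 4*I*√6578 ≈ 324.42*I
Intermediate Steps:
h(U) = 1 (h(U) = (2 - 1*0)/2 = (2 + 0)/2 = (½)*2 = 1)
D(b, W) = W (D(b, W) = 1*W = W)
√(-104908 + D(509, -4*85)) = √(-104908 - 4*85) = √(-104908 - 340) = √(-105248) = 4*I*√6578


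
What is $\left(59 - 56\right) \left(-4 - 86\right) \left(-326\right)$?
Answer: $88020$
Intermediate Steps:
$\left(59 - 56\right) \left(-4 - 86\right) \left(-326\right) = 3 \left(-90\right) \left(-326\right) = \left(-270\right) \left(-326\right) = 88020$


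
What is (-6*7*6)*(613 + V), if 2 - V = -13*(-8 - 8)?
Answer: -102564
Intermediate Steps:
V = -206 (V = 2 - (-13)*(-8 - 8) = 2 - (-13)*(-16) = 2 - 1*208 = 2 - 208 = -206)
(-6*7*6)*(613 + V) = (-6*7*6)*(613 - 206) = -42*6*407 = -252*407 = -102564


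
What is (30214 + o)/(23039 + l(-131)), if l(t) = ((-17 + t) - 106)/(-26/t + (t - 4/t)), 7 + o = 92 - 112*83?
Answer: 119934131/131571461 ≈ 0.91155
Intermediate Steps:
o = -9211 (o = -7 + (92 - 112*83) = -7 + (92 - 9296) = -7 - 9204 = -9211)
l(t) = (-123 + t)/(t - 30/t)
(30214 + o)/(23039 + l(-131)) = (30214 - 9211)/(23039 - 131*(-123 - 131)/(-30 + (-131)**2)) = 21003/(23039 - 131*(-254)/(-30 + 17161)) = 21003/(23039 - 131*(-254)/17131) = 21003/(23039 - 131*1/17131*(-254)) = 21003/(23039 + 33274/17131) = 21003/(394714383/17131) = 21003*(17131/394714383) = 119934131/131571461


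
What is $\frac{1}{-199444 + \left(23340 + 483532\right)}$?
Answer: $\frac{1}{307428} \approx 3.2528 \cdot 10^{-6}$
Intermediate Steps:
$\frac{1}{-199444 + \left(23340 + 483532\right)} = \frac{1}{-199444 + 506872} = \frac{1}{307428}$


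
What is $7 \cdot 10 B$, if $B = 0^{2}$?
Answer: $0$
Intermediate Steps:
$B = 0$
$7 \cdot 10 B = 7 \cdot 10 \cdot 0 = 70 \cdot 0 = 0$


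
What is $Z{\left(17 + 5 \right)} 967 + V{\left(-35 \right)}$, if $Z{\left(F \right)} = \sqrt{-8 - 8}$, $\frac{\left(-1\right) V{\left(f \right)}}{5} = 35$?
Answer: $-175 + 3868 i \approx -175.0 + 3868.0 i$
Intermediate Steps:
$V{\left(f \right)} = -175$ ($V{\left(f \right)} = \left(-5\right) 35 = -175$)
$Z{\left(F \right)} = 4 i$ ($Z{\left(F \right)} = \sqrt{-16} = 4 i$)
$Z{\left(17 + 5 \right)} 967 + V{\left(-35 \right)} = 4 i 967 - 175 = 3868 i - 175 = -175 + 3868 i$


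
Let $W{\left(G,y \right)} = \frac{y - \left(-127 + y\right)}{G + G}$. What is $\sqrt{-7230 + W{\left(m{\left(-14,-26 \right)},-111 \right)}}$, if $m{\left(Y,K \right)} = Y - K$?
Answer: $\frac{11 i \sqrt{8598}}{12} \approx 84.998 i$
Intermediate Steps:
$W{\left(G,y \right)} = \frac{127}{2 G}$
$\sqrt{-7230 + W{\left(m{\left(-14,-26 \right)},-111 \right)}} = \sqrt{-7230 + \frac{127}{2 \left(-14 - -26\right)}} = \sqrt{-7230 + \frac{127}{2 \left(-14 + 26\right)}} = \sqrt{-7230 + \frac{127}{2 \cdot 12}} = \sqrt{-7230 + \frac{127}{2} \cdot \frac{1}{12}} = \sqrt{-7230 + \frac{127}{24}} = \sqrt{- \frac{173393}{24}} = \frac{11 i \sqrt{8598}}{12}$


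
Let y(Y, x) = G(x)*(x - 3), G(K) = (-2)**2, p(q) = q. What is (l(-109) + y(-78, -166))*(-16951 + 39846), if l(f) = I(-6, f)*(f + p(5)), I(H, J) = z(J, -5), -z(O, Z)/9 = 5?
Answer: 91671580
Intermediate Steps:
z(O, Z) = -45 (z(O, Z) = -9*5 = -45)
G(K) = 4
I(H, J) = -45
l(f) = -225 - 45*f (l(f) = -45*(f + 5) = -45*(5 + f) = -225 - 45*f)
y(Y, x) = -12 + 4*x (y(Y, x) = 4*(x - 3) = 4*(-3 + x) = -12 + 4*x)
(l(-109) + y(-78, -166))*(-16951 + 39846) = ((-225 - 45*(-109)) + (-12 + 4*(-166)))*(-16951 + 39846) = ((-225 + 4905) + (-12 - 664))*22895 = (4680 - 676)*22895 = 4004*22895 = 91671580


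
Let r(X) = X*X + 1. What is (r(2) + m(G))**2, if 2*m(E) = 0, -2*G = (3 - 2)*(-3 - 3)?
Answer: 25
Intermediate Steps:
G = 3 (G = -(3 - 2)*(-3 - 3)/2 = -(-6)/2 = -1/2*(-6) = 3)
m(E) = 0 (m(E) = (1/2)*0 = 0)
r(X) = 1 + X**2 (r(X) = X**2 + 1 = 1 + X**2)
(r(2) + m(G))**2 = ((1 + 2**2) + 0)**2 = ((1 + 4) + 0)**2 = (5 + 0)**2 = 5**2 = 25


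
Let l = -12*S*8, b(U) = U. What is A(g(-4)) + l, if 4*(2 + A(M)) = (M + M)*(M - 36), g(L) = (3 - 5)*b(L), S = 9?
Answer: -978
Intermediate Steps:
g(L) = -2*L (g(L) = (3 - 5)*L = -2*L)
l = -864 (l = -12*9*8 = -108*8 = -864)
A(M) = -2 + M*(-36 + M)/2 (A(M) = -2 + ((M + M)*(M - 36))/4 = -2 + ((2*M)*(-36 + M))/4 = -2 + (2*M*(-36 + M))/4 = -2 + M*(-36 + M)/2)
A(g(-4)) + l = (-2 + (-2*(-4))²/2 - (-36)*(-4)) - 864 = (-2 + (½)*8² - 18*8) - 864 = (-2 + (½)*64 - 144) - 864 = (-2 + 32 - 144) - 864 = -114 - 864 = -978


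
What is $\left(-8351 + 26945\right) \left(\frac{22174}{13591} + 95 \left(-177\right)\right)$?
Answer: $- \frac{4248924069654}{13591} \approx -3.1263 \cdot 10^{8}$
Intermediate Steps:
$\left(-8351 + 26945\right) \left(\frac{22174}{13591} + 95 \left(-177\right)\right) = 18594 \left(22174 \cdot \frac{1}{13591} - 16815\right) = 18594 \left(\frac{22174}{13591} - 16815\right) = 18594 \left(- \frac{228510491}{13591}\right) = - \frac{4248924069654}{13591}$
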